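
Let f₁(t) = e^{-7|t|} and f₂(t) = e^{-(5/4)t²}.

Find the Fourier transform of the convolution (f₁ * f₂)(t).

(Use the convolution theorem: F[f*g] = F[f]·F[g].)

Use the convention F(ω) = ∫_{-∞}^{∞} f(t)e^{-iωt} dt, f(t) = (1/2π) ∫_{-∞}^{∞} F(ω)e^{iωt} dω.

F[f₁*f₂](ω) = \frac{28 \sqrt{5} \sqrt{\pi} e^{- \frac{\omega^{2}}{5}}}{5 \left(\omega^{2} + 49\right)}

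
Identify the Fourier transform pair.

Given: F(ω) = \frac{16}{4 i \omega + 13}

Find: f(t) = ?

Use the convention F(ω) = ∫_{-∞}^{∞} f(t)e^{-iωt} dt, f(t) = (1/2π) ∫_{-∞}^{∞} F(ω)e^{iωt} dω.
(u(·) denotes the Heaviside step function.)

f(t) = 4 e^{- \frac{13 t}{4}} u\left(t\right)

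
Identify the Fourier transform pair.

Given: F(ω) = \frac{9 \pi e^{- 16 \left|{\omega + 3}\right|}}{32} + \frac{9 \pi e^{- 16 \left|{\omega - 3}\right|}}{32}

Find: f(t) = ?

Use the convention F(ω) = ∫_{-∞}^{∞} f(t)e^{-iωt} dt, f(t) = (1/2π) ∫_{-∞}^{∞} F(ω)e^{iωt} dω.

f(t) = \frac{9 \cos{\left(3 t \right)}}{t^{2} + 256}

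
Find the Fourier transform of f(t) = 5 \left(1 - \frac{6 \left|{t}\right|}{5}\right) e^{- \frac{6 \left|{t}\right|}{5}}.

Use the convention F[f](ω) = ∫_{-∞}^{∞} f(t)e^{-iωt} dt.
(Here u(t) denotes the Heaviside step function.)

F(ω) = \frac{15000 \omega^{2}}{\left(25 \omega^{2} + 36\right)^{2}}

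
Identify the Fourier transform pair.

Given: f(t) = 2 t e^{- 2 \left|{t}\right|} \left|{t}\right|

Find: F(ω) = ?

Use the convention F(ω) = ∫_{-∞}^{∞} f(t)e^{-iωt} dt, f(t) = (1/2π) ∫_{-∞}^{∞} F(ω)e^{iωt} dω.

F(ω) = \frac{8 i \omega \left(\omega^{2} - 12\right)}{\left(\omega^{2} + 4\right)^{3}}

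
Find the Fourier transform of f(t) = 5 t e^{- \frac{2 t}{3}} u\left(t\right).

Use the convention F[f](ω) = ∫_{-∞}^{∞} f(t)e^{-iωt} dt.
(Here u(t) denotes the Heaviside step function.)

F(ω) = \frac{45}{\left(3 i \omega + 2\right)^{2}}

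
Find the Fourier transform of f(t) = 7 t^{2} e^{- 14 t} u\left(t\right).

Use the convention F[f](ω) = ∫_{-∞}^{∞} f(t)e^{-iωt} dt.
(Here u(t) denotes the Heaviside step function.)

F(ω) = \frac{14}{\left(i \omega + 14\right)^{3}}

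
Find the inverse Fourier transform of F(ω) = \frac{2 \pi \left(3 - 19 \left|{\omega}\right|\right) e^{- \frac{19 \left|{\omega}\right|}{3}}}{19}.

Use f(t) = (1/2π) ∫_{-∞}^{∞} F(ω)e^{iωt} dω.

f(t) = \frac{4 t^{2}}{\left(t^{2} + \frac{361}{9}\right)^{2}}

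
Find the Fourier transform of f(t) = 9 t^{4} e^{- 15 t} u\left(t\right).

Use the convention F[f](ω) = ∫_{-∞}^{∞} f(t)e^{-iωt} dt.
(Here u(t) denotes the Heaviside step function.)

F(ω) = \frac{216}{\left(i \omega + 15\right)^{5}}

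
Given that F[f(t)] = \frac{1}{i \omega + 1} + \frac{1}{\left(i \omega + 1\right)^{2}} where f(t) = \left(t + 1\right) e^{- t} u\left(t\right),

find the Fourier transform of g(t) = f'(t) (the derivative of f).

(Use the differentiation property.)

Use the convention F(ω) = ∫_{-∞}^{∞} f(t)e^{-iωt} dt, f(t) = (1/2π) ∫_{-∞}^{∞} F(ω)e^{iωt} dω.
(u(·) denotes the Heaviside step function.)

F[g](ω) = \frac{\omega \left(\omega - 2 i\right)}{\omega^{2} - 2 i \omega - 1}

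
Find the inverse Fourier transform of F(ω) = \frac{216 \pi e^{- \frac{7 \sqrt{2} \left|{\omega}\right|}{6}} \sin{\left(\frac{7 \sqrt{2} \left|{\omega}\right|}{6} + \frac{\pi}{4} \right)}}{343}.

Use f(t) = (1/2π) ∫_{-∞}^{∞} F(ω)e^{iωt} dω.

f(t) = \frac{8}{t^{4} + \frac{2401}{81}}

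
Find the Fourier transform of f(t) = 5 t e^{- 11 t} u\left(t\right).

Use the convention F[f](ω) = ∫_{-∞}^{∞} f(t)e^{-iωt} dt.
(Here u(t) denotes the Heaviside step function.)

F(ω) = \frac{5}{\left(i \omega + 11\right)^{2}}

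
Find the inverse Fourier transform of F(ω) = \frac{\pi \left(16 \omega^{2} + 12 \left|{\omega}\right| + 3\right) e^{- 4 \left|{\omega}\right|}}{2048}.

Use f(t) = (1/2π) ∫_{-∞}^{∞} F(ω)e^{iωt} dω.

f(t) = \frac{4}{\left(t^{2} + 16\right)^{3}}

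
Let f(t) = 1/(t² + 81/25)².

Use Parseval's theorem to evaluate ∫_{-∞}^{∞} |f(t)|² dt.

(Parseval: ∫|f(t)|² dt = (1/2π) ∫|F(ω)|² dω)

∫|f(t)|² dt = \frac{390625 \pi}{76527504}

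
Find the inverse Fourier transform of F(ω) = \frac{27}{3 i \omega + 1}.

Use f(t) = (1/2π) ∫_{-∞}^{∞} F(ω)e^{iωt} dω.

f(t) = 9 e^{- \frac{t}{3}} u\left(t\right)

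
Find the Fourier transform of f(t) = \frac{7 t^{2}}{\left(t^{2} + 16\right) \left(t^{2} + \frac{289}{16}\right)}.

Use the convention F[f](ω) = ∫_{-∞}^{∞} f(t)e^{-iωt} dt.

F(ω) = - \frac{448 \pi e^{- 4 \left|{\omega}\right|}}{33} + \frac{476 \pi e^{- \frac{17 \left|{\omega}\right|}{4}}}{33}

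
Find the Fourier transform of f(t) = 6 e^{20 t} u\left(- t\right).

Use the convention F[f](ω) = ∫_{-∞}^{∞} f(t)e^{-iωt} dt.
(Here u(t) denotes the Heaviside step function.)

F(ω) = - \frac{6}{i \omega - 20}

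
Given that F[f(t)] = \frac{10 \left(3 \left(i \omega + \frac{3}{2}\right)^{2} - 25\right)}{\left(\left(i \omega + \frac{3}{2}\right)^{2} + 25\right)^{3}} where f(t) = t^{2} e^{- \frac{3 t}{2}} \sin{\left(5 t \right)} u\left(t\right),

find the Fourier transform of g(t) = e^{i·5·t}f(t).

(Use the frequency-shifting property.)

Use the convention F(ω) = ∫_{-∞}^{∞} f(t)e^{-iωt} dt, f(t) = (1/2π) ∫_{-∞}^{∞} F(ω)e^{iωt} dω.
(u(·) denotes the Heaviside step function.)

F[g](ω) = \frac{160 \left(3 \left(2 i \left(\omega - 5\right) + 3\right)^{2} - 100\right)}{\left(\left(2 i \left(\omega - 5\right) + 3\right)^{2} + 100\right)^{3}}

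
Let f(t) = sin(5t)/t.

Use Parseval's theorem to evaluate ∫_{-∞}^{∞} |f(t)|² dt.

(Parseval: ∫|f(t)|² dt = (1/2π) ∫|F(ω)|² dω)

∫|f(t)|² dt = 5 \pi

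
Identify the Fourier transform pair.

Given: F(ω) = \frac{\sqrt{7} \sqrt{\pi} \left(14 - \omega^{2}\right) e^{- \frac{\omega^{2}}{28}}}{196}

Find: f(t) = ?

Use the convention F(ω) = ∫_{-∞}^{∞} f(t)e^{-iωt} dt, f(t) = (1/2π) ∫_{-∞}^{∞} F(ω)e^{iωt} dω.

f(t) = 7 t^{2} e^{- 7 t^{2}}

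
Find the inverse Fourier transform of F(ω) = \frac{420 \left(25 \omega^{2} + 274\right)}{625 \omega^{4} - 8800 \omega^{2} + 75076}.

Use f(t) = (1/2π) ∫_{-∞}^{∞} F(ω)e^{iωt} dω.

f(t) = 6 e^{- \frac{7 \left|{t}\right|}{5}} \cos{\left(3 \left|{t}\right| \right)}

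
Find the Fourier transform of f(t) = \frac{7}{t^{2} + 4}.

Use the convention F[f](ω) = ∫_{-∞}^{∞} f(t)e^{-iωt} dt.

F(ω) = \frac{7 \pi e^{- 2 \left|{\omega}\right|}}{2}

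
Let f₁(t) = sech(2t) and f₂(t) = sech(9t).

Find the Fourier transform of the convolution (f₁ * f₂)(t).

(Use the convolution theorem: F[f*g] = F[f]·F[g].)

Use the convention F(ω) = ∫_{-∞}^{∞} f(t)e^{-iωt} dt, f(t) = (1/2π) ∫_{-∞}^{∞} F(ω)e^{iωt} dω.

F[f₁*f₂](ω) = \frac{\pi^{2}}{18 \cosh{\left(\frac{\pi \omega}{18} \right)} \cosh{\left(\frac{\pi \omega}{4} \right)}}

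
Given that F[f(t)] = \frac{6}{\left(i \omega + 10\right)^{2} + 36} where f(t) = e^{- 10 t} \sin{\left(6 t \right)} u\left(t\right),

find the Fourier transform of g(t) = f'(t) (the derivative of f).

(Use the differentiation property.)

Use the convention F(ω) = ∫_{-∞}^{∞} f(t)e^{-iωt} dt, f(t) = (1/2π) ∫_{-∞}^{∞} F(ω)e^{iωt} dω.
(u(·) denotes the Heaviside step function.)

F[g](ω) = \frac{6 i \omega}{\left(i \omega + 10\right)^{2} + 36}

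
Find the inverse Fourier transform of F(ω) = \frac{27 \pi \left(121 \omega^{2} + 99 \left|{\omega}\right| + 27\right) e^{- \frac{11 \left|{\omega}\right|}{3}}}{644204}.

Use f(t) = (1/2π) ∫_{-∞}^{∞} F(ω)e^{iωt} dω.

f(t) = \frac{2}{\left(t^{2} + \frac{121}{9}\right)^{3}}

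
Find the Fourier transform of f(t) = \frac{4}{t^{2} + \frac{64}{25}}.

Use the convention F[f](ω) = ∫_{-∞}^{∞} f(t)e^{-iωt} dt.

F(ω) = \frac{5 \pi e^{- \frac{8 \left|{\omega}\right|}{5}}}{2}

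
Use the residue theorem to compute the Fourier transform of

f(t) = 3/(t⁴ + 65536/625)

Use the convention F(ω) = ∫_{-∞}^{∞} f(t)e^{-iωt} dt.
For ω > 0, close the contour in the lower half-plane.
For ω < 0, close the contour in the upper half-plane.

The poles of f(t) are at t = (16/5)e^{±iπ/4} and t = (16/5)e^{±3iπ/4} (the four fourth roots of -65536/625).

Let g(z) = f(z)e^{-iωz}; for large |z| the factor e^{-iωz} decays in the lower half-plane when ω > 0 and in the upper half-plane when ω < 0.

Case ω > 0 (lower half-plane, clockwise contour ⇒ F(ω) = -2πi·ΣRes):
  Res_{z = - \frac{8 \sqrt{2}}{5} - \frac{8 \sqrt{2} i}{5}} g(z) = \frac{375 \sqrt{2} i \left(1 - i\right) e^{\frac{8 \sqrt{2} \omega \left(-1 + i\right)}{5}}}{32768}
  Res_{z = \frac{8 \sqrt{2}}{5} - \frac{8 \sqrt{2} i}{5}} g(z) = \frac{375 \sqrt{2} i \left(1 + i\right) e^{- \frac{8 \sqrt{2} \omega \left(1 + i\right)}{5}}}{32768}
  F(ω) = -2πi·ΣRes = \frac{375 \sqrt{2} \pi \left(1 - i\right) \left(e^{\frac{16 \sqrt{2} i \omega}{5}} + i\right) e^{- \frac{8 \sqrt{2} \omega \left(1 + i\right)}{5}}}{16384} = \frac{375 \sqrt{2} \pi \left(\sin{\left(\frac{8 \sqrt{2} \omega}{5} \right)} + \cos{\left(\frac{8 \sqrt{2} \omega}{5} \right)}\right) e^{- \frac{8 \sqrt{2} \omega}{5}}}{8192}

Case ω < 0 (upper half-plane, counterclockwise contour ⇒ F(ω) = +2πi·ΣRes):
  Res_{z = \frac{8 \sqrt{2}}{5} + \frac{8 \sqrt{2} i}{5}} g(z) = \frac{375 \sqrt{2} i \left(-1 + i\right) e^{\frac{8 \sqrt{2} \omega \left(1 - i\right)}{5}}}{32768}
  Res_{z = - \frac{8 \sqrt{2}}{5} + \frac{8 \sqrt{2} i}{5}} g(z) = \frac{375 \sqrt{2} \left(1 - i\right) e^{\frac{8 \sqrt{2} \omega \left(1 + i\right)}{5}}}{32768}
  F(ω) = 2πi·ΣRes = - \frac{375 \sqrt{2} i \pi \left(i \left(1 - i\right) e^{\frac{8 \sqrt{2} \omega \left(1 - i\right)}{5}} - \left(1 - i\right) e^{\frac{8 \sqrt{2} \omega \left(1 + i\right)}{5}}\right)}{16384} = \frac{375 \sqrt{2} \pi \left(- \sin{\left(\frac{8 \sqrt{2} \omega}{5} \right)} + \cos{\left(\frac{8 \sqrt{2} \omega}{5} \right)}\right) e^{\frac{8 \sqrt{2} \omega}{5}}}{8192}

Both cases combine into a single formula in |ω|:

F(ω) = \frac{375 \sqrt{2} \pi \left(\sin{\left(\frac{8 \sqrt{2} \left|{\omega}\right|}{5} \right)} + \cos{\left(\frac{8 \sqrt{2} \left|{\omega}\right|}{5} \right)}\right) e^{- \frac{8 \sqrt{2} \left|{\omega}\right|}{5}}}{8192}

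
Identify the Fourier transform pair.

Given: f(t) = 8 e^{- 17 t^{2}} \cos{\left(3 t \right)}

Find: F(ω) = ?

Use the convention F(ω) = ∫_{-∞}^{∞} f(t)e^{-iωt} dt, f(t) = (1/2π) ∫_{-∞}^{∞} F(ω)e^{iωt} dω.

F(ω) = \frac{4 \sqrt{17} \sqrt{\pi} \left(e^{\frac{3 \omega}{17}} + 1\right) e^{- \frac{\omega^{2}}{68} - \frac{3 \omega}{34} - \frac{9}{68}}}{17}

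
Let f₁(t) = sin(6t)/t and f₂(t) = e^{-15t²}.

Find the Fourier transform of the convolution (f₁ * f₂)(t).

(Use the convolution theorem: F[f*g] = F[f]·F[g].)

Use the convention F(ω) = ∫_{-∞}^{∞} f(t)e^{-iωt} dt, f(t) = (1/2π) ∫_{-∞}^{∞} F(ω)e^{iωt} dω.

F[f₁*f₂](ω) = \begin{cases} \frac{\sqrt{15} \pi^{\frac{3}{2}} e^{- \frac{\omega^{2}}{60}}}{15} & \text{for}\: \omega > -6 \wedge \omega < 6 \\0 & \text{otherwise} \end{cases}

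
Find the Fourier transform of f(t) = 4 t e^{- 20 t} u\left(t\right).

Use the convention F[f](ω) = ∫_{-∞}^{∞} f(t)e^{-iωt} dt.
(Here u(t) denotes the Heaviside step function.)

F(ω) = \frac{4}{\left(i \omega + 20\right)^{2}}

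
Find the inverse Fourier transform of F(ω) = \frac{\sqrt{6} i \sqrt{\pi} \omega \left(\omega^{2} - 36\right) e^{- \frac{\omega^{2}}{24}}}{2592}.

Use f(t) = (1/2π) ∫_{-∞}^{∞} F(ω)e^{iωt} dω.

f(t) = 4 t^{3} e^{- 6 t^{2}}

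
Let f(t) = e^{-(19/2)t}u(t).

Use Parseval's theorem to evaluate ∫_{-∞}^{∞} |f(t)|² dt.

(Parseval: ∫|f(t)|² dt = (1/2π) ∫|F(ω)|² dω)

∫|f(t)|² dt = \frac{1}{19}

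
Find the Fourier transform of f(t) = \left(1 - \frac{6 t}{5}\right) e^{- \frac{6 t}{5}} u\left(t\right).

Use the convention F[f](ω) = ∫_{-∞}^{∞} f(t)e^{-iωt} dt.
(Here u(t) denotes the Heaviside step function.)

F(ω) = \frac{25 i \omega}{- 25 \omega^{2} + 60 i \omega + 36}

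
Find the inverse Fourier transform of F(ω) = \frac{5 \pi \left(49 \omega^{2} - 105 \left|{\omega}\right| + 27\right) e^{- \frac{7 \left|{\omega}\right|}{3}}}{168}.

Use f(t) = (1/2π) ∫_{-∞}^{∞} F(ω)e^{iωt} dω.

f(t) = \frac{5 t^{4}}{\left(t^{2} + \frac{49}{9}\right)^{3}}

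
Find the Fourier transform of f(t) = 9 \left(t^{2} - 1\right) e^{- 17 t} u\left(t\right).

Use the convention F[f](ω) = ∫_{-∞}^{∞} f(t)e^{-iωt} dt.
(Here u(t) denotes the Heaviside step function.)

F(ω) = \frac{9 \left(2 i \omega - \left(i \omega + 17\right)^{3} + 34\right)}{\left(i \omega + 17\right)^{4}}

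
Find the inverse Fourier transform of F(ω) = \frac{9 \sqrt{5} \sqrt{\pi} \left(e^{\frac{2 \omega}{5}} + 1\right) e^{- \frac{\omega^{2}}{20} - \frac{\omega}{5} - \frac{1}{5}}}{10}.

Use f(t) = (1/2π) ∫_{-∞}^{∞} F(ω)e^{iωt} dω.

f(t) = 9 e^{- 5 t^{2}} \cos{\left(2 t \right)}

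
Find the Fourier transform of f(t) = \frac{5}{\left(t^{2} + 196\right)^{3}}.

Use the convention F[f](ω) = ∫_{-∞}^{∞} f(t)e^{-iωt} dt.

F(ω) = \frac{5 \pi \left(196 \omega^{2} + 42 \left|{\omega}\right| + 3\right) e^{- 14 \left|{\omega}\right|}}{4302592}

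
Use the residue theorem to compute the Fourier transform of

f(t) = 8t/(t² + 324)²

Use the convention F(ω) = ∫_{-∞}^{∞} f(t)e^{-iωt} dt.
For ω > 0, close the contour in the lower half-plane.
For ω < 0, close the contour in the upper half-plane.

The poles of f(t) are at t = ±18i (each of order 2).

Let g(z) = f(z)e^{-iωz}; for large |z| the factor e^{-iωz} decays in the lower half-plane when ω > 0 and in the upper half-plane when ω < 0.

Case ω > 0 (lower half-plane, clockwise contour ⇒ F(ω) = -2πi·ΣRes):
  Res_{z = - 18 i} g(z) = \frac{\omega e^{- 18 \omega}}{9} (pole of order 2)
  F(ω) = -2πi·ΣRes = - \frac{2 i \pi \omega e^{- 18 \omega}}{9}

Case ω < 0 (upper half-plane, counterclockwise contour ⇒ F(ω) = +2πi·ΣRes):
  Res_{z = 18 i} g(z) = - \frac{\omega e^{18 \omega}}{9} (pole of order 2)
  F(ω) = 2πi·ΣRes = - \frac{2 i \pi \omega e^{18 \omega}}{9}

Both cases combine into a single formula in |ω|:

F(ω) = - \frac{2 i \pi \omega e^{- 18 \left|{\omega}\right|}}{9}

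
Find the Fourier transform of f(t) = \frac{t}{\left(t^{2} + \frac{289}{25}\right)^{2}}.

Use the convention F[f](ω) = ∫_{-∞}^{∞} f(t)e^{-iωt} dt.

F(ω) = - \frac{5 i \pi \omega e^{- \frac{17 \left|{\omega}\right|}{5}}}{34}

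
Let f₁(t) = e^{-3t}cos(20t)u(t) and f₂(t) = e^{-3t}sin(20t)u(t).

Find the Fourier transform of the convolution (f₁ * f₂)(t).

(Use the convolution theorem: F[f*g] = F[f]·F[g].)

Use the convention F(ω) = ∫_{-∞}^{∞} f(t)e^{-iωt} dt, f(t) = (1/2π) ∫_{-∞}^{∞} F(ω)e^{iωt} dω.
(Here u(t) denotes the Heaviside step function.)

F[f₁*f₂](ω) = \frac{20 \left(i \omega + 3\right)}{\left(\left(i \omega + 3\right)^{2} + 400\right)^{2}}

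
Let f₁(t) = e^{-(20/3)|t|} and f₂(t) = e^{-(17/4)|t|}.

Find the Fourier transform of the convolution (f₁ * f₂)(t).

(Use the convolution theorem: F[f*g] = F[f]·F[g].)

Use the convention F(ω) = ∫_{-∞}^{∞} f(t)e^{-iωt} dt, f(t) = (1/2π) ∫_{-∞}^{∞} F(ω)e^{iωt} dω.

F[f₁*f₂](ω) = \frac{16320}{144 \omega^{4} + 9001 \omega^{2} + 115600}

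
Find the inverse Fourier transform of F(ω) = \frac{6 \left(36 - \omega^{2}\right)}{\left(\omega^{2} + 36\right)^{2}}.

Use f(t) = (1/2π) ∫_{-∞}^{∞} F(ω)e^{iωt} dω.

f(t) = 3 e^{- 6 \left|{t}\right|} \left|{t}\right|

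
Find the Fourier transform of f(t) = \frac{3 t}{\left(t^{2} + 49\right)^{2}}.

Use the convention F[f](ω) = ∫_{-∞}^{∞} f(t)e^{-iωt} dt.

F(ω) = - \frac{3 i \pi \omega e^{- 7 \left|{\omega}\right|}}{14}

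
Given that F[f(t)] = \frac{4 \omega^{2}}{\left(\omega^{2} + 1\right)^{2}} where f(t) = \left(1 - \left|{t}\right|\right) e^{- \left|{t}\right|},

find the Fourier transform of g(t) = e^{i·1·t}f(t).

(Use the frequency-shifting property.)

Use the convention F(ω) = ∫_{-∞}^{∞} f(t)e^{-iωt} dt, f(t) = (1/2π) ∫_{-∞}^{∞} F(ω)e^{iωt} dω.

F[g](ω) = \frac{4 \left(\omega - 1\right)^{2}}{\left(\left(\omega - 1\right)^{2} + 1\right)^{2}}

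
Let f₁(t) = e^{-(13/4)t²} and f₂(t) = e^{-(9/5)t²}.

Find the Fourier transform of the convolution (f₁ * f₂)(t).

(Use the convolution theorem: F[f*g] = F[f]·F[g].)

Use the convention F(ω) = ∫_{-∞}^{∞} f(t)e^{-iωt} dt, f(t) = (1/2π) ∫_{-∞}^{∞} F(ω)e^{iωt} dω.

F[f₁*f₂](ω) = \frac{2 \sqrt{65} \pi e^{- \frac{101 \omega^{2}}{468}}}{39}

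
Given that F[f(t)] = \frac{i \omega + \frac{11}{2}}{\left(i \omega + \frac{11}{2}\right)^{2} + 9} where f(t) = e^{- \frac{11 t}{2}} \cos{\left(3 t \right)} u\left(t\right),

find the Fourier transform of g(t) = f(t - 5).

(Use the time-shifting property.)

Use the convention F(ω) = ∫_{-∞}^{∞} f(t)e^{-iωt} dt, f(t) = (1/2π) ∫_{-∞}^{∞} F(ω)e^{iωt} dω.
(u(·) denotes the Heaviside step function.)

F[g](ω) = \frac{2 \left(2 i \omega + 11\right) e^{- 5 i \omega}}{\left(2 i \omega + 11\right)^{2} + 36}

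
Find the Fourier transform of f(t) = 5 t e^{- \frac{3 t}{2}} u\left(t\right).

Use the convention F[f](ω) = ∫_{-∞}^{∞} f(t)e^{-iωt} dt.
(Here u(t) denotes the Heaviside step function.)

F(ω) = \frac{20}{\left(2 i \omega + 3\right)^{2}}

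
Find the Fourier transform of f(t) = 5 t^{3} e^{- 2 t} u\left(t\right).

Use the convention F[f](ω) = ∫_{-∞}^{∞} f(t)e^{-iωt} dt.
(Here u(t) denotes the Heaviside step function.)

F(ω) = \frac{30}{\left(i \omega + 2\right)^{4}}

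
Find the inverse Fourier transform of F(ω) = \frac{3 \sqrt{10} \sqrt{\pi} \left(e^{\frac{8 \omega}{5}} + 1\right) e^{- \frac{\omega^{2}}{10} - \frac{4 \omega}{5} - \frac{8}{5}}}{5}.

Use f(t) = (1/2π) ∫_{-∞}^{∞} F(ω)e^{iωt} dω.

f(t) = 6 e^{- \frac{5 t^{2}}{2}} \cos{\left(4 t \right)}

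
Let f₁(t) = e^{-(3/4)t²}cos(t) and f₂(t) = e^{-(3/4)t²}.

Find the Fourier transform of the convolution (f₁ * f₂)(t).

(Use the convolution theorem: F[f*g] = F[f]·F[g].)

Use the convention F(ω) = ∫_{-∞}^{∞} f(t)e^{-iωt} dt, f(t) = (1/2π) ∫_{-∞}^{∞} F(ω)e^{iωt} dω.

F[f₁*f₂](ω) = \frac{2 \pi \left(e^{\frac{4 \omega}{3}} + 1\right) e^{- \frac{2 \omega^{2}}{3} - \frac{2 \omega}{3} - \frac{1}{3}}}{3}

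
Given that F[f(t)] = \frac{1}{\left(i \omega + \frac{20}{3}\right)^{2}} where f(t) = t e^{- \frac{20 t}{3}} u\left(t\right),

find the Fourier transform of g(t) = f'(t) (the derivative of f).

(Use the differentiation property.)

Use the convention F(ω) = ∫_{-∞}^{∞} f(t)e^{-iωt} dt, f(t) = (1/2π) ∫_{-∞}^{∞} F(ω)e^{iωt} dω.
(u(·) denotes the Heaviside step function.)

F[g](ω) = \frac{9 i \omega}{\left(3 i \omega + 20\right)^{2}}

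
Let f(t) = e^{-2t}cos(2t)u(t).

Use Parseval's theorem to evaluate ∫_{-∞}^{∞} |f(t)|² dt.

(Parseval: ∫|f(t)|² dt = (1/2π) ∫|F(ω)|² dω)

∫|f(t)|² dt = \frac{3}{16}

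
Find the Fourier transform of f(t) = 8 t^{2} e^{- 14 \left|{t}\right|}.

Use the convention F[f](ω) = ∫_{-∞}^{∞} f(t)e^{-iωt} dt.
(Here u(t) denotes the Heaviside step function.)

F(ω) = \frac{448 \left(196 - 3 \omega^{2}\right)}{\left(\omega^{2} + 196\right)^{3}}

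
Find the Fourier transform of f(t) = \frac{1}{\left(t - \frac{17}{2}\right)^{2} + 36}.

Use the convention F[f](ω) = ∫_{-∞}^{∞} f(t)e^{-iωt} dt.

F(ω) = \frac{\pi e^{- \frac{17 i \omega}{2} - 6 \left|{\omega}\right|}}{6}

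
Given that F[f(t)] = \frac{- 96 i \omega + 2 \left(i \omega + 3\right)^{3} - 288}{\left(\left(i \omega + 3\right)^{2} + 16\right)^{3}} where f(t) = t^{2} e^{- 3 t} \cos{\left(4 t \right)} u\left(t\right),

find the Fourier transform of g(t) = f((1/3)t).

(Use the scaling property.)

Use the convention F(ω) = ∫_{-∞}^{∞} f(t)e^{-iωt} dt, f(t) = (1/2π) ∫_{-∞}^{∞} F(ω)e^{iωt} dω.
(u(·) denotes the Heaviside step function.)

F[g](ω) = \frac{54 \left(- 16 i \omega + 3 \left(i \omega + 1\right)^{3} - 16\right)}{\left(9 \left(i \omega + 1\right)^{2} + 16\right)^{3}}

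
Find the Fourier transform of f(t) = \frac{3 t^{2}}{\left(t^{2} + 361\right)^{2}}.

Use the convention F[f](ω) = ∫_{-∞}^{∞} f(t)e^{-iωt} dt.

F(ω) = \frac{3 \pi \left(1 - 19 \left|{\omega}\right|\right) e^{- 19 \left|{\omega}\right|}}{38}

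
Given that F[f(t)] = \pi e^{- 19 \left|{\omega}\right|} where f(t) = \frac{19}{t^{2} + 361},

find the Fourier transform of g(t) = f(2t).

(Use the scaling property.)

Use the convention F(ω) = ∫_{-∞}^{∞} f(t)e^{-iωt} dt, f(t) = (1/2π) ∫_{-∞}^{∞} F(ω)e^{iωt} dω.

F[g](ω) = \frac{\pi e^{- \frac{19 \left|{\omega}\right|}{2}}}{2}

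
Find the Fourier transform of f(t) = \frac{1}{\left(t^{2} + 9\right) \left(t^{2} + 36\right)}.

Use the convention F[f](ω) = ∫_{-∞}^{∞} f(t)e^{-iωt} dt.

F(ω) = \frac{\pi \left(2 e^{3 \left|{\omega}\right|} - 1\right) e^{- 6 \left|{\omega}\right|}}{162}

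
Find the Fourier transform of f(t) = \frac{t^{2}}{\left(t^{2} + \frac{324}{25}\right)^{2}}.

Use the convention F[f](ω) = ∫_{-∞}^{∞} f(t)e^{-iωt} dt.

F(ω) = \frac{\pi \left(5 - 18 \left|{\omega}\right|\right) e^{- \frac{18 \left|{\omega}\right|}{5}}}{36}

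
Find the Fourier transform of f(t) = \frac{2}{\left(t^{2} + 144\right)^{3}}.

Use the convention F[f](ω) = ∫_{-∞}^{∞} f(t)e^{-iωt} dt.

F(ω) = \frac{\pi \left(48 \omega^{2} + 12 \left|{\omega}\right| + 1\right) e^{- 12 \left|{\omega}\right|}}{331776}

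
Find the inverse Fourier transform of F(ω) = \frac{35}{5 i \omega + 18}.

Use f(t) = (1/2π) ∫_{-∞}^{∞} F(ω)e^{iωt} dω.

f(t) = 7 e^{- \frac{18 t}{5}} u\left(t\right)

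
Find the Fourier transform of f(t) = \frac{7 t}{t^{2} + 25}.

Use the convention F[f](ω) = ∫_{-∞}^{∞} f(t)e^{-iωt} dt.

F(ω) = - 7 i \pi e^{- 5 \left|{\omega}\right|} \operatorname{sign}{\left(\omega \right)}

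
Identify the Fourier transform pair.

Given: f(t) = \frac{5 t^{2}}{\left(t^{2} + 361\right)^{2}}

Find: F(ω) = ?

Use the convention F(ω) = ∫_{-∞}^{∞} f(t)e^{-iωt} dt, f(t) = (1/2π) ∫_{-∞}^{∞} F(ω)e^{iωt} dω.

F(ω) = \frac{5 \pi \left(1 - 19 \left|{\omega}\right|\right) e^{- 19 \left|{\omega}\right|}}{38}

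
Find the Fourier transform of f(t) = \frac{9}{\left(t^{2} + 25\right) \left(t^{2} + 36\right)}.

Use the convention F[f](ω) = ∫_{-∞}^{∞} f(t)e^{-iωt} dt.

F(ω) = \frac{3 \pi \left(6 e^{\left|{\omega}\right|} - 5\right) e^{- 6 \left|{\omega}\right|}}{110}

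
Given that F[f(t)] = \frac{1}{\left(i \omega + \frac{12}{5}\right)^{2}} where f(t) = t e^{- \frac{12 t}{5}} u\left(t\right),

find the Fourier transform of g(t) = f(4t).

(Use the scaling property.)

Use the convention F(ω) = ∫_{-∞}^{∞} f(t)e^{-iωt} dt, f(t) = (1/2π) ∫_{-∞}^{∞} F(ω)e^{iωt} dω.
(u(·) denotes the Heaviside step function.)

F[g](ω) = \frac{100}{\left(5 i \omega + 48\right)^{2}}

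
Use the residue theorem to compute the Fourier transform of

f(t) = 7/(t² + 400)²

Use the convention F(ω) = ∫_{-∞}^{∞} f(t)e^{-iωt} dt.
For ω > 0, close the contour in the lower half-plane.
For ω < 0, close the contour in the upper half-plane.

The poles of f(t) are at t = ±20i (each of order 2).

Let g(z) = f(z)e^{-iωz}; for large |z| the factor e^{-iωz} decays in the lower half-plane when ω > 0 and in the upper half-plane when ω < 0.

Case ω > 0 (lower half-plane, clockwise contour ⇒ F(ω) = -2πi·ΣRes):
  Res_{z = - 20 i} g(z) = \frac{7 i \left(20 \omega + 1\right) e^{- 20 \omega}}{32000} (pole of order 2)
  F(ω) = -2πi·ΣRes = \frac{7 \pi \left(20 \omega + 1\right) e^{- 20 \omega}}{16000}

Case ω < 0 (upper half-plane, counterclockwise contour ⇒ F(ω) = +2πi·ΣRes):
  Res_{z = 20 i} g(z) = \frac{7 i \left(20 \omega - 1\right) e^{20 \omega}}{32000} (pole of order 2)
  F(ω) = 2πi·ΣRes = \frac{7 \pi \left(1 - 20 \omega\right) e^{20 \omega}}{16000}

Both cases combine into a single formula in |ω|:

F(ω) = \frac{7 \pi \left(20 \left|{\omega}\right| + 1\right) e^{- 20 \left|{\omega}\right|}}{16000}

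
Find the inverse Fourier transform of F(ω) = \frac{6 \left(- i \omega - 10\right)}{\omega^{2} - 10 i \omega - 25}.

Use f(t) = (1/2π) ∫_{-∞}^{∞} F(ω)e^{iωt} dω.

f(t) = 6 \left(5 t + 1\right) e^{- 5 t} u\left(t\right)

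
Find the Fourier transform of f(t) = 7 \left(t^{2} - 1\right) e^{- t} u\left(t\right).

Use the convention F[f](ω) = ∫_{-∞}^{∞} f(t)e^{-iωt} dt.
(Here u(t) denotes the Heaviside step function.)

F(ω) = \frac{7 \left(2 i \omega - \left(i \omega + 1\right)^{3} + 2\right)}{\left(i \omega + 1\right)^{4}}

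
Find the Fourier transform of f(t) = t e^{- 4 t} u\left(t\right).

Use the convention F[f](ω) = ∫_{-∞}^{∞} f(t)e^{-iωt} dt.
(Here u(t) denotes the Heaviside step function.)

F(ω) = \frac{1}{\left(i \omega + 4\right)^{2}}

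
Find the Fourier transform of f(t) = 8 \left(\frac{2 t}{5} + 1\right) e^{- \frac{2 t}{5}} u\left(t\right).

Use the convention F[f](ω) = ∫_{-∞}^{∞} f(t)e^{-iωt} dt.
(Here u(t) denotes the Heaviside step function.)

F(ω) = \frac{40 \left(- 5 i \omega - 4\right)}{25 \omega^{2} - 20 i \omega - 4}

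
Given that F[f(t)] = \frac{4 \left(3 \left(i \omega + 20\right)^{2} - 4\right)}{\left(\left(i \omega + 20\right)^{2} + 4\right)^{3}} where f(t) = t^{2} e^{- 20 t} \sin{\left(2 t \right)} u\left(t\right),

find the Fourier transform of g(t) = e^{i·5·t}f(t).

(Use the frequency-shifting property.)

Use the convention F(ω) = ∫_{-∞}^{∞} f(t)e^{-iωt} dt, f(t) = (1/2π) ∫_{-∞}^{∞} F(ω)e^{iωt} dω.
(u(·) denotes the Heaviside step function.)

F[g](ω) = \frac{4 \left(3 \left(i \left(\omega - 5\right) + 20\right)^{2} - 4\right)}{\left(\left(i \left(\omega - 5\right) + 20\right)^{2} + 4\right)^{3}}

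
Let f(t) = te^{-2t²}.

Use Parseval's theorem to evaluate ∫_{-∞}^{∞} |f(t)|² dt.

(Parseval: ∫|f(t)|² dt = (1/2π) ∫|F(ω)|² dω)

∫|f(t)|² dt = \frac{\sqrt{\pi}}{16}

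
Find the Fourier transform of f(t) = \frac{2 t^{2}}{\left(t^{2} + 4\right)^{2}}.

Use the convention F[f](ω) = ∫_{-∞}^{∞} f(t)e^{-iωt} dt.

F(ω) = \frac{\pi \left(1 - 2 \left|{\omega}\right|\right) e^{- 2 \left|{\omega}\right|}}{2}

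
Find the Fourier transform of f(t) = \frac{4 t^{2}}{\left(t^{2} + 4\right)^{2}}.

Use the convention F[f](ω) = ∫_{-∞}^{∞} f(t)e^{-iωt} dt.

F(ω) = \pi \left(1 - 2 \left|{\omega}\right|\right) e^{- 2 \left|{\omega}\right|}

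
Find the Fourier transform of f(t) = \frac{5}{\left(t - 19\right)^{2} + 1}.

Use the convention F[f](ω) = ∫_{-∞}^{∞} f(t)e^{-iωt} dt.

F(ω) = 5 \pi e^{- 19 i \omega - \left|{\omega}\right|}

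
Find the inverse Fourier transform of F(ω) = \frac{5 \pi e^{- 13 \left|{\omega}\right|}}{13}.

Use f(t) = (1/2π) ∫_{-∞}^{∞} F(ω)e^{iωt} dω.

f(t) = \frac{5}{t^{2} + 169}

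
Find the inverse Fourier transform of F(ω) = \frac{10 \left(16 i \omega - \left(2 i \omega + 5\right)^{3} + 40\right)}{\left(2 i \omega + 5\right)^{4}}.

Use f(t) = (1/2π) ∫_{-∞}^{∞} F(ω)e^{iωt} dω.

f(t) = 5 \left(t^{2} - 1\right) e^{- \frac{5 t}{2}} u\left(t\right)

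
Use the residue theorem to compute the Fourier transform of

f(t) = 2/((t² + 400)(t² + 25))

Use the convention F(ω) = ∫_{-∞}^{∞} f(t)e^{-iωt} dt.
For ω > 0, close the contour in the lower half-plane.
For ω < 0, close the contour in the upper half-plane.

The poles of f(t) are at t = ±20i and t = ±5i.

Let g(z) = f(z)e^{-iωz}; for large |z| the factor e^{-iωz} decays in the lower half-plane when ω > 0 and in the upper half-plane when ω < 0.

Case ω > 0 (lower half-plane, clockwise contour ⇒ F(ω) = -2πi·ΣRes):
  Res_{z = - 20 i} g(z) = - \frac{i e^{- 20 \omega}}{7500}
  Res_{z = - 5 i} g(z) = \frac{i e^{- 5 \omega}}{1875}
  F(ω) = -2πi·ΣRes = \frac{\pi \left(4 e^{15 \omega} - 1\right) e^{- 20 \omega}}{3750}

Case ω < 0 (upper half-plane, counterclockwise contour ⇒ F(ω) = +2πi·ΣRes):
  Res_{z = 20 i} g(z) = \frac{i e^{20 \omega}}{7500}
  Res_{z = 5 i} g(z) = - \frac{i e^{5 \omega}}{1875}
  F(ω) = 2πi·ΣRes = \frac{\pi \left(4 - e^{15 \omega}\right) e^{5 \omega}}{3750}

Both cases combine into a single formula in |ω|:

F(ω) = \frac{\pi \left(4 e^{15 \left|{\omega}\right|} - 1\right) e^{- 20 \left|{\omega}\right|}}{3750}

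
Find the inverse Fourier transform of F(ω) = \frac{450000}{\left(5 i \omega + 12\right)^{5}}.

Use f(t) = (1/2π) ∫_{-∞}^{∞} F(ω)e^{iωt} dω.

f(t) = 6 t^{4} e^{- \frac{12 t}{5}} u\left(t\right)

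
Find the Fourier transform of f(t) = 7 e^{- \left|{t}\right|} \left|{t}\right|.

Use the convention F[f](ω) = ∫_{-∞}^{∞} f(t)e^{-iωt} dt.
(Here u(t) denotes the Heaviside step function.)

F(ω) = \frac{14 \left(1 - \omega^{2}\right)}{\left(\omega^{2} + 1\right)^{2}}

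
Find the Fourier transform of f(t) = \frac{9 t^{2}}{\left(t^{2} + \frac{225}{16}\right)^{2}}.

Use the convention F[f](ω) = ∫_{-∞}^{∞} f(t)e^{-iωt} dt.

F(ω) = \frac{3 \pi \left(4 - 15 \left|{\omega}\right|\right) e^{- \frac{15 \left|{\omega}\right|}{4}}}{10}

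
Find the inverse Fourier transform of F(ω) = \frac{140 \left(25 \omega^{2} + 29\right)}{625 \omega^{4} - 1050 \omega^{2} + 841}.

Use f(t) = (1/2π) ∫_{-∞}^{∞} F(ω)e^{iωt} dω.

f(t) = 7 e^{- \frac{2 \left|{t}\right|}{5}} \cos{\left(\left|{t}\right| \right)}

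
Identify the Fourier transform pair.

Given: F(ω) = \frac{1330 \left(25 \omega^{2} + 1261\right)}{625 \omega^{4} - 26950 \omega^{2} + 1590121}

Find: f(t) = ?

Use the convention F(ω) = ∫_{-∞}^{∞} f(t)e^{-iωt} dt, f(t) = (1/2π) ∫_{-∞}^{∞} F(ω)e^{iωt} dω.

f(t) = 7 e^{- \frac{19 \left|{t}\right|}{5}} \cos{\left(6 t \right)}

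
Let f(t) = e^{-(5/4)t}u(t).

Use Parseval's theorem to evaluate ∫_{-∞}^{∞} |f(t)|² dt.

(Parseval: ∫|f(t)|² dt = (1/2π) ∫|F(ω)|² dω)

∫|f(t)|² dt = \frac{2}{5}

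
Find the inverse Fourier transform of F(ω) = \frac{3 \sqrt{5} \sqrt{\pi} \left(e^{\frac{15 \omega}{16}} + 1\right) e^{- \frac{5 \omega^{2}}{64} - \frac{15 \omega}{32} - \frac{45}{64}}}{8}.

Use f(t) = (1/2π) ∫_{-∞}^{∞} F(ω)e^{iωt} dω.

f(t) = 3 e^{- \frac{16 t^{2}}{5}} \cos{\left(3 t \right)}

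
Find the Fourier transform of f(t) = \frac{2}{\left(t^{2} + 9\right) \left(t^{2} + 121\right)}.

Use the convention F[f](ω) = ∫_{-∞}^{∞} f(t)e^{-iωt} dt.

F(ω) = \frac{\pi \left(11 e^{8 \left|{\omega}\right|} - 3\right) e^{- 11 \left|{\omega}\right|}}{1848}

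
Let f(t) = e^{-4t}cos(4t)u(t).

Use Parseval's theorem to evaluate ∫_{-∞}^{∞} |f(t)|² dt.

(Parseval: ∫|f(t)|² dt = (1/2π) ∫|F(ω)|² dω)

∫|f(t)|² dt = \frac{3}{32}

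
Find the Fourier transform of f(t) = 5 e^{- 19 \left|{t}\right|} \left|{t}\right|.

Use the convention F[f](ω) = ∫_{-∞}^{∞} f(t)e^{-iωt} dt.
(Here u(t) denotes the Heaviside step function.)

F(ω) = \frac{10 \left(361 - \omega^{2}\right)}{\left(\omega^{2} + 361\right)^{2}}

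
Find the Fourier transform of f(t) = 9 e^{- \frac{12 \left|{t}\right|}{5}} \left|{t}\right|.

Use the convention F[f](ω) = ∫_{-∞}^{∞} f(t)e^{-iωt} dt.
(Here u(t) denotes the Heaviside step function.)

F(ω) = \frac{450 \left(144 - 25 \omega^{2}\right)}{\left(25 \omega^{2} + 144\right)^{2}}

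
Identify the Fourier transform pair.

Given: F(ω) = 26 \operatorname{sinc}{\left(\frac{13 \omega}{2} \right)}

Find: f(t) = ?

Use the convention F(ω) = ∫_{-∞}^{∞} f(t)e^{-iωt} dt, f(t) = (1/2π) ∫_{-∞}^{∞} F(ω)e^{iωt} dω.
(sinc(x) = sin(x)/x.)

f(t) = 2 \left(\begin{cases} 1 & \text{for}\: \left|{t}\right| < \frac{13}{2} \\0 & \text{otherwise} \end{cases}\right)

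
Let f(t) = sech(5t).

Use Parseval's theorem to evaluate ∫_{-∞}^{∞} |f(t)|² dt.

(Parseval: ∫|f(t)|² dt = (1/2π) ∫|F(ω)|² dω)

∫|f(t)|² dt = \frac{2}{5}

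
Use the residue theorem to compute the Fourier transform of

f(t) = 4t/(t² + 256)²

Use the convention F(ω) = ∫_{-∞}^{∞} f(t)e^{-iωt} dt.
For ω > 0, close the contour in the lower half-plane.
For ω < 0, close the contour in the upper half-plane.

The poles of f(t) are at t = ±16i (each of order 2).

Let g(z) = f(z)e^{-iωz}; for large |z| the factor e^{-iωz} decays in the lower half-plane when ω > 0 and in the upper half-plane when ω < 0.

Case ω > 0 (lower half-plane, clockwise contour ⇒ F(ω) = -2πi·ΣRes):
  Res_{z = - 16 i} g(z) = \frac{\omega e^{- 16 \omega}}{16} (pole of order 2)
  F(ω) = -2πi·ΣRes = - \frac{i \pi \omega e^{- 16 \omega}}{8}

Case ω < 0 (upper half-plane, counterclockwise contour ⇒ F(ω) = +2πi·ΣRes):
  Res_{z = 16 i} g(z) = - \frac{\omega e^{16 \omega}}{16} (pole of order 2)
  F(ω) = 2πi·ΣRes = - \frac{i \pi \omega e^{16 \omega}}{8}

Both cases combine into a single formula in |ω|:

F(ω) = - \frac{i \pi \omega e^{- 16 \left|{\omega}\right|}}{8}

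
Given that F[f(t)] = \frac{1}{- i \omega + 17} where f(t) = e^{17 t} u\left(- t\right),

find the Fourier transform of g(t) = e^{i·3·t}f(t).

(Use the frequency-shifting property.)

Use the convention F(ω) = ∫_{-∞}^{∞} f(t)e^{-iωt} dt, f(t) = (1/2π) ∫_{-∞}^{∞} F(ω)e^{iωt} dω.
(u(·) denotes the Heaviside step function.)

F[g](ω) = \frac{i}{\omega - 3 + 17 i}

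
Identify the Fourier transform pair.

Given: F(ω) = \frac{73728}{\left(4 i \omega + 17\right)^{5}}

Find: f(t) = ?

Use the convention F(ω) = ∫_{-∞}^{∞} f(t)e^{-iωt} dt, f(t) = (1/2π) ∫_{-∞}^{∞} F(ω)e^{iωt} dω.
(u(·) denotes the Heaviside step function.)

f(t) = 3 t^{4} e^{- \frac{17 t}{4}} u\left(t\right)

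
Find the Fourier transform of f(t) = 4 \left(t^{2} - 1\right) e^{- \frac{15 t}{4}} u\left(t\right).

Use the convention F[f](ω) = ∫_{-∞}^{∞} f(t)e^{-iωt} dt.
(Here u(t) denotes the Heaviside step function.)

F(ω) = \frac{16 \left(128 i \omega - \left(4 i \omega + 15\right)^{3} + 480\right)}{\left(4 i \omega + 15\right)^{4}}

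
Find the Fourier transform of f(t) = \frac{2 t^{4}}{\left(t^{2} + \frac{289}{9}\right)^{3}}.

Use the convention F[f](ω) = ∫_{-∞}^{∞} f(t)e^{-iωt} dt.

F(ω) = \frac{\pi \left(289 \omega^{2} - 255 \left|{\omega}\right| + 27\right) e^{- \frac{17 \left|{\omega}\right|}{3}}}{204}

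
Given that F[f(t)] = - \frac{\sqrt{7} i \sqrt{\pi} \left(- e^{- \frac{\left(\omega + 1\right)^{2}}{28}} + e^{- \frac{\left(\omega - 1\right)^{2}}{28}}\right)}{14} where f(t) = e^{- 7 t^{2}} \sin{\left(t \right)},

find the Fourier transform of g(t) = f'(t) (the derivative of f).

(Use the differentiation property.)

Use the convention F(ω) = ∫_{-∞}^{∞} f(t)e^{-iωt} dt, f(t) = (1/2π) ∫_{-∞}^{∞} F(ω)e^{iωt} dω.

F[g](ω) = \frac{\sqrt{7} \sqrt{\pi} \omega \left(e^{\frac{\omega}{7}} - 1\right) e^{- \frac{\omega^{2}}{28} - \frac{\omega}{14} - \frac{1}{28}}}{14}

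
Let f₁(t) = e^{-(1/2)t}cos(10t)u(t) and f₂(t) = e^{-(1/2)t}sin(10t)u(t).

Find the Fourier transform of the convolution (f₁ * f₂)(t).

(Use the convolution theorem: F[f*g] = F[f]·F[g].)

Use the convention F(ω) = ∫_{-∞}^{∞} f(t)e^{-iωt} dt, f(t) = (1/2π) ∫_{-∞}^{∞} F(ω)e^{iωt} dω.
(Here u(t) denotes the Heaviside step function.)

F[f₁*f₂](ω) = \frac{80 \left(2 i \omega + 1\right)}{\left(\left(2 i \omega + 1\right)^{2} + 400\right)^{2}}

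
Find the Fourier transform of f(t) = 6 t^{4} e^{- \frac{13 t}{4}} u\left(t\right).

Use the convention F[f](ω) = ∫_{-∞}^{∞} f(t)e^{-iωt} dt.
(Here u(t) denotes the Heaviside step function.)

F(ω) = \frac{147456}{\left(4 i \omega + 13\right)^{5}}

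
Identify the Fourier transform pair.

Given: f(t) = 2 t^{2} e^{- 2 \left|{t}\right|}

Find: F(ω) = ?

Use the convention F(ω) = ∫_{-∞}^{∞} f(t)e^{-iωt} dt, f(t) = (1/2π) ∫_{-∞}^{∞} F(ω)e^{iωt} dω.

F(ω) = \frac{16 \left(4 - 3 \omega^{2}\right)}{\left(\omega^{2} + 4\right)^{3}}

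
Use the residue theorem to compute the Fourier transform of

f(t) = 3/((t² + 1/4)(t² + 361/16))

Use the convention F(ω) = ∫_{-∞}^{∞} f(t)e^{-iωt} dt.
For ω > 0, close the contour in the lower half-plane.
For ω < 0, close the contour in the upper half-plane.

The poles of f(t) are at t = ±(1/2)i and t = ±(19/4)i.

Let g(z) = f(z)e^{-iωz}; for large |z| the factor e^{-iωz} decays in the lower half-plane when ω > 0 and in the upper half-plane when ω < 0.

Case ω > 0 (lower half-plane, clockwise contour ⇒ F(ω) = -2πi·ΣRes):
  Res_{z = - \frac{i}{2}} g(z) = \frac{16 i e^{- \frac{\omega}{2}}}{119}
  Res_{z = - \frac{19 i}{4}} g(z) = - \frac{32 i e^{- \frac{19 \omega}{4}}}{2261}
  F(ω) = -2πi·ΣRes = \frac{32 \pi e^{- \frac{\omega}{2}}}{119} - \frac{64 \pi e^{- \frac{19 \omega}{4}}}{2261}

Case ω < 0 (upper half-plane, counterclockwise contour ⇒ F(ω) = +2πi·ΣRes):
  Res_{z = \frac{i}{2}} g(z) = - \frac{16 i e^{\frac{\omega}{2}}}{119}
  Res_{z = \frac{19 i}{4}} g(z) = \frac{32 i e^{\frac{19 \omega}{4}}}{2261}
  F(ω) = 2πi·ΣRes = \frac{32 \pi \left(- 2 e^{\frac{19 \omega}{4}} + 19 e^{\frac{\omega}{2}}\right)}{2261}

Both cases combine into a single formula in |ω|:

F(ω) = \frac{32 \pi e^{- \frac{\left|{\omega}\right|}{2}}}{119} - \frac{64 \pi e^{- \frac{19 \left|{\omega}\right|}{4}}}{2261}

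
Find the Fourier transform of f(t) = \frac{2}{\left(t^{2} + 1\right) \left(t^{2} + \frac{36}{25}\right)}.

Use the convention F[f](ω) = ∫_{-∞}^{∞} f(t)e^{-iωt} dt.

F(ω) = \frac{50 \pi e^{- \left|{\omega}\right|}}{11} - \frac{125 \pi e^{- \frac{6 \left|{\omega}\right|}{5}}}{33}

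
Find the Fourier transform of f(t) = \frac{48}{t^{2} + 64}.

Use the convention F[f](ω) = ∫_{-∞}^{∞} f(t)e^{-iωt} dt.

F(ω) = 6 \pi e^{- 8 \left|{\omega}\right|}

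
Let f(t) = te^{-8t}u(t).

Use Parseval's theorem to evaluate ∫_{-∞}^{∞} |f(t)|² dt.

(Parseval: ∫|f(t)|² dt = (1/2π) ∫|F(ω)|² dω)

∫|f(t)|² dt = \frac{1}{2048}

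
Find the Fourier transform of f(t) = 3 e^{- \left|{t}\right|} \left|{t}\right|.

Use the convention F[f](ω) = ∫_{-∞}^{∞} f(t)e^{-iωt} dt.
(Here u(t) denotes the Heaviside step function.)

F(ω) = \frac{6 \left(1 - \omega^{2}\right)}{\left(\omega^{2} + 1\right)^{2}}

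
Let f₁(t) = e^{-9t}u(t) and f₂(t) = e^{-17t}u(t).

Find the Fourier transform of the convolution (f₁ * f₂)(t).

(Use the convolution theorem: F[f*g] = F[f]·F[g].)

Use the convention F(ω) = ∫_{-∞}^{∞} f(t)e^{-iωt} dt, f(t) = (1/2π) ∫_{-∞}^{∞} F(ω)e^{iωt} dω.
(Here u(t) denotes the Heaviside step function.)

F[f₁*f₂](ω) = \frac{1}{\left(i \omega + 9\right) \left(i \omega + 17\right)}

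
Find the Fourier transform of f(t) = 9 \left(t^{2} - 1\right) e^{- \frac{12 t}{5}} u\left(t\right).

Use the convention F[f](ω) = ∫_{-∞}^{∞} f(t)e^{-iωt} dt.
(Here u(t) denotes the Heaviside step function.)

F(ω) = \frac{45 \left(250 i \omega - \left(5 i \omega + 12\right)^{3} + 600\right)}{\left(5 i \omega + 12\right)^{4}}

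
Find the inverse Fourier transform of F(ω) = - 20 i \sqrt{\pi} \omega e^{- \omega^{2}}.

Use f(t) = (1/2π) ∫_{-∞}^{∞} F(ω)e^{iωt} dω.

f(t) = 5 t e^{- \frac{t^{2}}{4}}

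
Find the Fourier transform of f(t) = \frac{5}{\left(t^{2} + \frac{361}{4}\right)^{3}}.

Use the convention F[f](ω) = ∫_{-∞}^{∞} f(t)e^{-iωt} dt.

F(ω) = \frac{5 \pi \left(361 \omega^{2} + 114 \left|{\omega}\right| + 12\right) e^{- \frac{19 \left|{\omega}\right|}{2}}}{2476099}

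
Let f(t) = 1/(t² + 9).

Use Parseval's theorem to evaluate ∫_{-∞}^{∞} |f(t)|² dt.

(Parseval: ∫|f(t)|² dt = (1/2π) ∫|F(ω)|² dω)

∫|f(t)|² dt = \frac{\pi}{54}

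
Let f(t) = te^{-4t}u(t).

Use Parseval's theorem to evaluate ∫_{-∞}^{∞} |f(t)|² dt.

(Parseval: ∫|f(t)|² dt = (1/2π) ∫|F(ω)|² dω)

∫|f(t)|² dt = \frac{1}{256}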